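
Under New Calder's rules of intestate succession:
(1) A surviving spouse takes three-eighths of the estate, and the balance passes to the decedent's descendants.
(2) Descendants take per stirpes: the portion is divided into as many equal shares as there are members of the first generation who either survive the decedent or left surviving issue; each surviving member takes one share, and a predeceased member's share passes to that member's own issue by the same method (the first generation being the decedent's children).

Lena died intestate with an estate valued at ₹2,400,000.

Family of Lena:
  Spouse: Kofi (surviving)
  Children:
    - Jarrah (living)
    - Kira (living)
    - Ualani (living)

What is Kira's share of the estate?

Kofi takes three-eighths of ₹2,400,000 = ₹900,000. The remaining ₹1,500,000 passes to the descendants.
The descendants' portion (₹1,500,000) is divided into 3 shares of ₹500,000: Jarrah, Kira, and Ualani each take ₹500,000.

Kira receives ₹500,000.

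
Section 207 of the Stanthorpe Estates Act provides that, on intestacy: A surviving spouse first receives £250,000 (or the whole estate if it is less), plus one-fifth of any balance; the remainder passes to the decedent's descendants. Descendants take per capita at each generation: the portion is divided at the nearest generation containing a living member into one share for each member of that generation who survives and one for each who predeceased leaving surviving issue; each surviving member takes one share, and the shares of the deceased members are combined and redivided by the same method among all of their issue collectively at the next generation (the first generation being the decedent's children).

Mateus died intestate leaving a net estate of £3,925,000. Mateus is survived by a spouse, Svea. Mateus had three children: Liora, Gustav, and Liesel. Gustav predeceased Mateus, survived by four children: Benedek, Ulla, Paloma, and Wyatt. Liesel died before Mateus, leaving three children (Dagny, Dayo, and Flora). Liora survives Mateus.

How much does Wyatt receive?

Svea first takes £250,000, leaving a balance of £3,675,000. Svea then takes one-fifth of the balance (£735,000), for a total of £985,000. The remaining £2,940,000 passes to the descendants.
The descendants' portion (£2,940,000) is divided at the children's generation into 3 shares of £980,000. Liora takes £980,000. The 2 shares of the deceased (Gustav and Liesel) are combined into a pool of £1,960,000.
That pool (£1,960,000) is divided at the grandchildren's generation equally among Benedek, Ulla, Paloma, Wyatt, Dagny, Dayo, and Flora: £280,000 each.

Wyatt receives £280,000.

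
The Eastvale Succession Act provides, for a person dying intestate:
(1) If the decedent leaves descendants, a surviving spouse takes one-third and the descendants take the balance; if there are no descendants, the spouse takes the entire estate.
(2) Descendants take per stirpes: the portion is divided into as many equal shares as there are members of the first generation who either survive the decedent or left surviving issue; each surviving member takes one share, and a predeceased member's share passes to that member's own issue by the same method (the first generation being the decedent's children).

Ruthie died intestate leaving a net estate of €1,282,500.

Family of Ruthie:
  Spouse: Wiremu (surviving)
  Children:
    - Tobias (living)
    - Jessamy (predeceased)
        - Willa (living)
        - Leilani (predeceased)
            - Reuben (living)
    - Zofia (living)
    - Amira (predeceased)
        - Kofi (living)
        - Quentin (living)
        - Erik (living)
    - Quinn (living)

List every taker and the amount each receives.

Wiremu takes one-third of €1,282,500 = €427,500. The remaining €855,000 passes to the descendants.
The descendants' portion (€855,000) is divided into 5 shares of €171,000: Tobias, Zofia, and Quinn each take €171,000; Jessamy's €171,000 share passes to Jessamy's issue; Amira's €171,000 share passes to Amira's issue.
Jessamy's share (€171,000) is divided into 2 shares of €85,500: Willa takes €85,500; Leilani's €85,500 share passes to Leilani's issue.
Leilani's share (€85,500) passes entirely to Reuben.
Amira's share (€171,000) is divided into 3 shares of €57,000: Kofi, Quentin, and Erik each take €57,000.

Wiremu: €427,500; Tobias: €171,000; Willa: €85,500; Reuben: €85,500; Zofia: €171,000; Kofi: €57,000; Quentin: €57,000; Erik: €57,000; Quinn: €171,000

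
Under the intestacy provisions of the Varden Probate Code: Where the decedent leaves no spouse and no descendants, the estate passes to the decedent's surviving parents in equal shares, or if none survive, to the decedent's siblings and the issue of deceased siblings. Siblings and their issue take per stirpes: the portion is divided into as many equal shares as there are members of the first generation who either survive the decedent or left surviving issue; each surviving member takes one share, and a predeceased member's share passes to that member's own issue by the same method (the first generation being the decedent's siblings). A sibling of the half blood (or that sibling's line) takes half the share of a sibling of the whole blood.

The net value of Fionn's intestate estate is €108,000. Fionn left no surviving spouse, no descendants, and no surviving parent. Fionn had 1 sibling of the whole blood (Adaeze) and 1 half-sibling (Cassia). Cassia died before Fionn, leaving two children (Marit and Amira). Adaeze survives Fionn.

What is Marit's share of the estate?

Marit receives €18,000.

The entire €108,000 passes to the siblings and their issue.
Counting each half-blood sibling's line as half a unit, there are 3/2 units in €108,000, so one unit is €72,000. Whole-blood lines (Adaeze) take €72,000 each; half-blood lines (Cassia) take €36,000 each.
Cassia's share (€36,000) is divided into 2 shares of €18,000: Marit and Amira each take €18,000.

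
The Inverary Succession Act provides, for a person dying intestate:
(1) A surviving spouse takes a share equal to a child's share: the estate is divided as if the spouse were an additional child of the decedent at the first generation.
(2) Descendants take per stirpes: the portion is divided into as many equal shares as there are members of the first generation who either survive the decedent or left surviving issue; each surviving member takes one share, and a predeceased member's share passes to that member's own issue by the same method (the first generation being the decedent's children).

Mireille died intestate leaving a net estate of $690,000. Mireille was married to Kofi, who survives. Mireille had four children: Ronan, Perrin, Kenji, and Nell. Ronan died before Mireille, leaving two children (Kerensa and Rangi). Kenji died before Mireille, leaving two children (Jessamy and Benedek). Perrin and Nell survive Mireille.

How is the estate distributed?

Kofi: $138,000; Kerensa: $69,000; Rangi: $69,000; Perrin: $138,000; Jessamy: $69,000; Benedek: $69,000; Nell: $138,000

The spouse counts as an additional share at the children's level, so there are 5 primary shares of $138,000. Kofi takes one such share ($138,000).
The children's combined portion ($552,000) is divided into 4 shares of $138,000: Perrin and Nell each take $138,000; Ronan's $138,000 share passes to Ronan's issue; Kenji's $138,000 share passes to Kenji's issue.
Ronan's share ($138,000) is divided into 2 shares of $69,000: Kerensa and Rangi each take $69,000.
Kenji's share ($138,000) is divided into 2 shares of $69,000: Jessamy and Benedek each take $69,000.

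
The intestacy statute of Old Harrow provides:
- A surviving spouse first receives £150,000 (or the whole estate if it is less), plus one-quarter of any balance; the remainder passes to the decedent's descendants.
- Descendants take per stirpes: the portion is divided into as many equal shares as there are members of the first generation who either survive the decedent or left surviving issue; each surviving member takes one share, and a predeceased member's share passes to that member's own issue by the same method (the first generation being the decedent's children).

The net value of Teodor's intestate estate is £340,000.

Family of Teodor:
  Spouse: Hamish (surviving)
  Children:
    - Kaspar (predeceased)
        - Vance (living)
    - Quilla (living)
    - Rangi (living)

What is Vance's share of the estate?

Hamish first takes £150,000, leaving a balance of £190,000. Hamish then takes one-quarter of the balance (£47,500), for a total of £197,500. The remaining £142,500 passes to the descendants.
The descendants' portion (£142,500) is divided into 3 shares of £47,500: Quilla and Rangi each take £47,500; Kaspar's £47,500 share passes to Kaspar's issue.
Kaspar's share (£47,500) passes entirely to Vance.

Vance receives £47,500.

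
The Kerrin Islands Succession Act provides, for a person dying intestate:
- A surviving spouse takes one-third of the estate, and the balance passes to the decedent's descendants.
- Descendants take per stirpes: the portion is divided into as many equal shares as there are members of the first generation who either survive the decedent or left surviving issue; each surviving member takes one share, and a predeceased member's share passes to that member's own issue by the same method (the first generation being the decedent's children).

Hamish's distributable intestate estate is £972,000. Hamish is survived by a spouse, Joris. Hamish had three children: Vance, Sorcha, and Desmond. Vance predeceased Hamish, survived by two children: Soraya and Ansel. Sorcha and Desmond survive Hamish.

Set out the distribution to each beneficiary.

Joris: £324,000; Soraya: £108,000; Ansel: £108,000; Sorcha: £216,000; Desmond: £216,000

Joris takes one-third of £972,000 = £324,000. The remaining £648,000 passes to the descendants.
The descendants' portion (£648,000) is divided into 3 shares of £216,000: Sorcha and Desmond each take £216,000; Vance's £216,000 share passes to Vance's issue.
Vance's share (£216,000) is divided into 2 shares of £108,000: Soraya and Ansel each take £108,000.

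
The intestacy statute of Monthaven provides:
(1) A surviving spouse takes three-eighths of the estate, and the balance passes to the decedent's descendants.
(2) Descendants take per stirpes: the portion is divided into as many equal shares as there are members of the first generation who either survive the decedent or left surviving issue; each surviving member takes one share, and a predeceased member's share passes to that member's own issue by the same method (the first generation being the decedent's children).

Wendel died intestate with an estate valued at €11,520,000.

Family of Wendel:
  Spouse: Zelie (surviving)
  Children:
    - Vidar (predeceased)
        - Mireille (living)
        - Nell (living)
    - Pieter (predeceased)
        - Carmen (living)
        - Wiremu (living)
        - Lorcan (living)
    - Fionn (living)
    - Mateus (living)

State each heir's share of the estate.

Zelie: €4,320,000; Mireille: €900,000; Nell: €900,000; Carmen: €600,000; Wiremu: €600,000; Lorcan: €600,000; Fionn: €1,800,000; Mateus: €1,800,000

Zelie takes three-eighths of €11,520,000 = €4,320,000. The remaining €7,200,000 passes to the descendants.
The descendants' portion (€7,200,000) is divided into 4 shares of €1,800,000: Fionn and Mateus each take €1,800,000; Vidar's €1,800,000 share passes to Vidar's issue; Pieter's €1,800,000 share passes to Pieter's issue.
Vidar's share (€1,800,000) is divided into 2 shares of €900,000: Mireille and Nell each take €900,000.
Pieter's share (€1,800,000) is divided into 3 shares of €600,000: Carmen, Wiremu, and Lorcan each take €600,000.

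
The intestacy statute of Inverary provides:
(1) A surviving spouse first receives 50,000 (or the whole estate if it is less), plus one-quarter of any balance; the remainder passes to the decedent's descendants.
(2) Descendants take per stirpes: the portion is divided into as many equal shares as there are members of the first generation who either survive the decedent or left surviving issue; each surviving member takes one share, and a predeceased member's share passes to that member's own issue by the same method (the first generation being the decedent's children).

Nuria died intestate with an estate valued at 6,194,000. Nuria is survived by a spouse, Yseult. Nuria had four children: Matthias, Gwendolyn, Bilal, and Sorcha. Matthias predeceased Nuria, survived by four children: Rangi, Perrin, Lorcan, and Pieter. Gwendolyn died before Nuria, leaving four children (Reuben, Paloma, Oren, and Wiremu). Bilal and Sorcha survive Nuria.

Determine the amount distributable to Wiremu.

Wiremu receives 288,000.

Yseult first takes 50,000, leaving a balance of 6,144,000. Yseult then takes one-quarter of the balance (1,536,000), for a total of 1,586,000. The remaining 4,608,000 passes to the descendants.
The descendants' portion (4,608,000) is divided into 4 shares of 1,152,000: Bilal and Sorcha each take 1,152,000; Matthias's 1,152,000 share passes to Matthias's issue; Gwendolyn's 1,152,000 share passes to Gwendolyn's issue.
Matthias's share (1,152,000) is divided into 4 shares of 288,000: Rangi, Perrin, Lorcan, and Pieter each take 288,000.
Gwendolyn's share (1,152,000) is divided into 4 shares of 288,000: Reuben, Paloma, Oren, and Wiremu each take 288,000.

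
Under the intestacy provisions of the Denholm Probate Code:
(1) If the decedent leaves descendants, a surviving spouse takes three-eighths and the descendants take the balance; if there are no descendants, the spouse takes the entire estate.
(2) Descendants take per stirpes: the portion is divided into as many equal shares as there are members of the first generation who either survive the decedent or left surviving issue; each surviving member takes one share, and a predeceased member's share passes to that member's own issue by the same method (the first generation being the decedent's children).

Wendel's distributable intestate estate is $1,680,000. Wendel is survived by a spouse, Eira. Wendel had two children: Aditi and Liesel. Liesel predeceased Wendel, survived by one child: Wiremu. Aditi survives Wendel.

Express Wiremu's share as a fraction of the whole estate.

Wiremu receives 5/16 of the estate.

Eira takes three-eighths of $1,680,000 = $630,000. The remaining $1,050,000 passes to the descendants.
The descendants' portion ($1,050,000) is divided into 2 shares of $525,000: Aditi takes $525,000; Liesel's $525,000 share passes to Liesel's issue.
Liesel's share ($525,000) passes entirely to Wiremu.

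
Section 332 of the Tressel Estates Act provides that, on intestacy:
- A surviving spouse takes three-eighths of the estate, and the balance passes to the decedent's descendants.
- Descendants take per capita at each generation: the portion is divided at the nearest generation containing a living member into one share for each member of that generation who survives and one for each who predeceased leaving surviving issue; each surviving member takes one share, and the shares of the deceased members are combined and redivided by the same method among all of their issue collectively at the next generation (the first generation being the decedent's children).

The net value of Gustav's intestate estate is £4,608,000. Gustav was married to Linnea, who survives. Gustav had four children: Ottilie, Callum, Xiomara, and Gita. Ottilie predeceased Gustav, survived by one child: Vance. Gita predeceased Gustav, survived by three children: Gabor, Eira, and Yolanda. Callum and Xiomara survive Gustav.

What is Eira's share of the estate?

Linnea takes three-eighths of £4,608,000 = £1,728,000. The remaining £2,880,000 passes to the descendants.
The descendants' portion (£2,880,000) is divided at the children's generation into 4 shares of £720,000. Callum and Xiomara each take £720,000. The 2 shares of the deceased (Ottilie and Gita) are combined into a pool of £1,440,000.
That pool (£1,440,000) is divided at the grandchildren's generation equally among Vance, Gabor, Eira, and Yolanda: £360,000 each.

Eira receives £360,000.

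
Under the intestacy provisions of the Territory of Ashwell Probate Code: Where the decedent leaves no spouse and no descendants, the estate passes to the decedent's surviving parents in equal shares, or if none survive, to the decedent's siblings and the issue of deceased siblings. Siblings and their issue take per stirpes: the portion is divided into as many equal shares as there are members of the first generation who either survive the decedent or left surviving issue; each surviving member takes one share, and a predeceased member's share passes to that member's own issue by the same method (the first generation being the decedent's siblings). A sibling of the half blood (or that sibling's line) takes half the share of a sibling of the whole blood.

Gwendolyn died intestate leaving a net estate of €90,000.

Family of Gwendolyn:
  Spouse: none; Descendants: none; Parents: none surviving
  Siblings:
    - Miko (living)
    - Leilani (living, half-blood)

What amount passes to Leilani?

Leilani receives €30,000.

The entire €90,000 passes to the siblings and their issue.
Counting each half-blood sibling's line as half a unit, there are 3/2 units in €90,000, so one unit is €60,000. Whole-blood lines (Miko) take €60,000 each; half-blood lines (Leilani) take €30,000 each.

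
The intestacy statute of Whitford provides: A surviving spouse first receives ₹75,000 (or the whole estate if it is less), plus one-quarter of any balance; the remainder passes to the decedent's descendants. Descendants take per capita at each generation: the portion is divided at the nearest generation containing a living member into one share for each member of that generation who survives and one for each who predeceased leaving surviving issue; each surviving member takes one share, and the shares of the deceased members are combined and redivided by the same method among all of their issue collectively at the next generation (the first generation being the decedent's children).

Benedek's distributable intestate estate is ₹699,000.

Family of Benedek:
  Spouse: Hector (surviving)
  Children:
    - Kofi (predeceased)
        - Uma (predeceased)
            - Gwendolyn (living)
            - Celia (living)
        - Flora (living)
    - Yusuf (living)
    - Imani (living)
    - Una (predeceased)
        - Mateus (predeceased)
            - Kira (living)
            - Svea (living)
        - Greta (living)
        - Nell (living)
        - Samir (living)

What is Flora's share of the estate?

Flora receives ₹39,000.

Hector first takes ₹75,000, leaving a balance of ₹624,000. Hector then takes one-quarter of the balance (₹156,000), for a total of ₹231,000. The remaining ₹468,000 passes to the descendants.
The descendants' portion (₹468,000) is divided at the children's generation into 4 shares of ₹117,000. Yusuf and Imani each take ₹117,000. The 2 shares of the deceased (Kofi and Una) are combined into a pool of ₹234,000.
That pool (₹234,000) is divided at the grandchildren's generation into 6 shares of ₹39,000. Flora, Greta, Nell, and Samir each take ₹39,000. The 2 shares of the deceased (Uma and Mateus) are combined into a pool of ₹78,000.
That pool (₹78,000) is divided at the great-grandchildren's generation equally among Gwendolyn, Celia, Kira, and Svea: ₹19,500 each.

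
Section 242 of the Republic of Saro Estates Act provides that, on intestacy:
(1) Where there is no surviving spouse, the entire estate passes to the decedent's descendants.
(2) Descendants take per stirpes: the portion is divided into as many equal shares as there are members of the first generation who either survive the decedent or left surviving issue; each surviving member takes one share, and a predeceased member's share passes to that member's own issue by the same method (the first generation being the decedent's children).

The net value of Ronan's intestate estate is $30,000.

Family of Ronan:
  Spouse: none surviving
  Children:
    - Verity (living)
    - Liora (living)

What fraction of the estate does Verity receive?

The entire $30,000 passes to the descendants.
That amount ($30,000) is divided into 2 shares of $15,000: Verity and Liora each take $15,000.

Verity receives 1/2 of the estate.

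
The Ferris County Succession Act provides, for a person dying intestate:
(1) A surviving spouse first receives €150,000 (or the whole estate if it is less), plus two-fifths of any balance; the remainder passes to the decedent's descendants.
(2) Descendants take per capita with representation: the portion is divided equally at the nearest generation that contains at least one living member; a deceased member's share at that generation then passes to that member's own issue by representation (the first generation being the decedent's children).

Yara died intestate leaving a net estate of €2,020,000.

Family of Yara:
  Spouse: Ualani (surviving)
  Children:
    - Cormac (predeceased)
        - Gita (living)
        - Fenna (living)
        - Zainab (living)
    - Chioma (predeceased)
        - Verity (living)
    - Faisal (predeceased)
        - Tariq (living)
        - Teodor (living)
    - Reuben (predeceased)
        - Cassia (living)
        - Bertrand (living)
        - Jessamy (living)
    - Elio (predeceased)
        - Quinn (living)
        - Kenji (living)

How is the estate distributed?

Ualani: €898,000; Gita: €102,000; Fenna: €102,000; Zainab: €102,000; Verity: €102,000; Tariq: €102,000; Teodor: €102,000; Cassia: €102,000; Bertrand: €102,000; Jessamy: €102,000; Quinn: €102,000; Kenji: €102,000

Ualani first takes €150,000, leaving a balance of €1,870,000. Ualani then takes two-fifths of the balance (€748,000), for a total of €898,000. The remaining €1,122,000 passes to the descendants.
No child survives, so the initial division is made at the grandchildren's generation.
The descendants' portion (€1,122,000) is divided into 11 shares of €102,000: Gita, Fenna, Zainab, Verity, Tariq, Teodor, Cassia, Bertrand, Jessamy, Quinn, and Kenji each take €102,000.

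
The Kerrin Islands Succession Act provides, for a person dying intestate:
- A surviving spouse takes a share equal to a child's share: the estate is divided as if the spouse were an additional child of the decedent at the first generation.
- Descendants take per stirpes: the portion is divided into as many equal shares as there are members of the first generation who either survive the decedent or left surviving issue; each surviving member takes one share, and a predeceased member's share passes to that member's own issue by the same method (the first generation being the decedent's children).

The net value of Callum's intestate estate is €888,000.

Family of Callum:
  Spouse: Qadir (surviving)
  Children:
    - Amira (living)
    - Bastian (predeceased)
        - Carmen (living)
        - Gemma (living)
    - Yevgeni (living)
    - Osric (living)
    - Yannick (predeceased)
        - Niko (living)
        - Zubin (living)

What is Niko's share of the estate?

The spouse counts as an additional share at the children's level, so there are 6 primary shares of €148,000. Qadir takes one such share (€148,000).
The children's combined portion (€740,000) is divided into 5 shares of €148,000: Amira, Yevgeni, and Osric each take €148,000; Bastian's €148,000 share passes to Bastian's issue; Yannick's €148,000 share passes to Yannick's issue.
Bastian's share (€148,000) is divided into 2 shares of €74,000: Carmen and Gemma each take €74,000.
Yannick's share (€148,000) is divided into 2 shares of €74,000: Niko and Zubin each take €74,000.

Niko receives €74,000.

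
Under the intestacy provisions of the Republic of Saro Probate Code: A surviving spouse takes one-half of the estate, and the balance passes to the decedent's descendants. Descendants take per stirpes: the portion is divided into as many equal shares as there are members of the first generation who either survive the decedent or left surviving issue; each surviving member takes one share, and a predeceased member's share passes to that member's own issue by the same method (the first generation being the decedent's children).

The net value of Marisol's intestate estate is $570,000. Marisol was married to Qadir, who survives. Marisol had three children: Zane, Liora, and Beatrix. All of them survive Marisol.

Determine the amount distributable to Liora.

Qadir takes one-half of $570,000 = $285,000. The remaining $285,000 passes to the descendants.
The descendants' portion ($285,000) is divided into 3 shares of $95,000: Zane, Liora, and Beatrix each take $95,000.

Liora receives $95,000.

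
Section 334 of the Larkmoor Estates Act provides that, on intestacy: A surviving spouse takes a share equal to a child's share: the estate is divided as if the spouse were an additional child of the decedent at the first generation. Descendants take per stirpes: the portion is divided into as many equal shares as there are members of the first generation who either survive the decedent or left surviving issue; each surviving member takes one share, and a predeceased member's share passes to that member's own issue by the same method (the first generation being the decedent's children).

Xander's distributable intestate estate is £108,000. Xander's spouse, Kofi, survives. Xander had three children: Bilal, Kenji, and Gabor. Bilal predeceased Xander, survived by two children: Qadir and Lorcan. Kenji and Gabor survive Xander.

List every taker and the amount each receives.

The spouse counts as an additional share at the children's level, so there are 4 primary shares of £27,000. Kofi takes one such share (£27,000).
The children's combined portion (£81,000) is divided into 3 shares of £27,000: Kenji and Gabor each take £27,000; Bilal's £27,000 share passes to Bilal's issue.
Bilal's share (£27,000) is divided into 2 shares of £13,500: Qadir and Lorcan each take £13,500.

Kofi: £27,000; Qadir: £13,500; Lorcan: £13,500; Kenji: £27,000; Gabor: £27,000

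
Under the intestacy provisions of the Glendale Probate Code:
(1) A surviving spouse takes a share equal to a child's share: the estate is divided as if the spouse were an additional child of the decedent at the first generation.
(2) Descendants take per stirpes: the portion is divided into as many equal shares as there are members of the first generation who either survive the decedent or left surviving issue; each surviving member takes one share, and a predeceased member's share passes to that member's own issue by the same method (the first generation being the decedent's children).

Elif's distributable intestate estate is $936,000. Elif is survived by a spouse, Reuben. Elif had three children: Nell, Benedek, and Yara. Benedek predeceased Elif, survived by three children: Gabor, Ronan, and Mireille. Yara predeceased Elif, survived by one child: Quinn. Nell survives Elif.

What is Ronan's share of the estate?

Ronan receives $78,000.

The spouse counts as an additional share at the children's level, so there are 4 primary shares of $234,000. Reuben takes one such share ($234,000).
The children's combined portion ($702,000) is divided into 3 shares of $234,000: Nell takes $234,000; Benedek's $234,000 share passes to Benedek's issue; Yara's $234,000 share passes to Yara's issue.
Benedek's share ($234,000) is divided into 3 shares of $78,000: Gabor, Ronan, and Mireille each take $78,000.
Yara's share ($234,000) passes entirely to Quinn.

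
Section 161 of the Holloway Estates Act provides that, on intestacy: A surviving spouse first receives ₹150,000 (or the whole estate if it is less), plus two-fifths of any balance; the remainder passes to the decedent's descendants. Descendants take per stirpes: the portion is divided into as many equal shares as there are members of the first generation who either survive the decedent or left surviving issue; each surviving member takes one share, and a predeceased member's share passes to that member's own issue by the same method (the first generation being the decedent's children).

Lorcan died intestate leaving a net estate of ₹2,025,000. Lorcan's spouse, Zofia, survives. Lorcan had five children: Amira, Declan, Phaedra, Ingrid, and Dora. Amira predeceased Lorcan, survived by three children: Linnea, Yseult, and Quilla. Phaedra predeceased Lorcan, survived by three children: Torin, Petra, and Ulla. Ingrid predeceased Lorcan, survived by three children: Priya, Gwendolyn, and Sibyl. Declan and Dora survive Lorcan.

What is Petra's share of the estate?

Petra receives ₹75,000.

Zofia first takes ₹150,000, leaving a balance of ₹1,875,000. Zofia then takes two-fifths of the balance (₹750,000), for a total of ₹900,000. The remaining ₹1,125,000 passes to the descendants.
The descendants' portion (₹1,125,000) is divided into 5 shares of ₹225,000: Declan and Dora each take ₹225,000; Amira's ₹225,000 share passes to Amira's issue; Phaedra's ₹225,000 share passes to Phaedra's issue; Ingrid's ₹225,000 share passes to Ingrid's issue.
Amira's share (₹225,000) is divided into 3 shares of ₹75,000: Linnea, Yseult, and Quilla each take ₹75,000.
Phaedra's share (₹225,000) is divided into 3 shares of ₹75,000: Torin, Petra, and Ulla each take ₹75,000.
Ingrid's share (₹225,000) is divided into 3 shares of ₹75,000: Priya, Gwendolyn, and Sibyl each take ₹75,000.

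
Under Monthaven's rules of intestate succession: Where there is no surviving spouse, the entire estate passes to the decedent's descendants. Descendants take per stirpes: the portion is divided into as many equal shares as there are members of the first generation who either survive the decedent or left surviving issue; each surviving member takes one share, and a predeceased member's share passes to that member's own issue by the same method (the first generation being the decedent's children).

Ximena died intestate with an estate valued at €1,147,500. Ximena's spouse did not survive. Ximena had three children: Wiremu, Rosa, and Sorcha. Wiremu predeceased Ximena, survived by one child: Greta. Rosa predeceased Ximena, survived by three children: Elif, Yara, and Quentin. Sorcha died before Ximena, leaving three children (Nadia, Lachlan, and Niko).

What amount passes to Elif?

The entire €1,147,500 passes to the descendants.
That amount (€1,147,500) is divided into 3 shares of €382,500: Wiremu's €382,500 share passes to Wiremu's issue; Rosa's €382,500 share passes to Rosa's issue; Sorcha's €382,500 share passes to Sorcha's issue.
Wiremu's share (€382,500) passes entirely to Greta.
Rosa's share (€382,500) is divided into 3 shares of €127,500: Elif, Yara, and Quentin each take €127,500.
Sorcha's share (€382,500) is divided into 3 shares of €127,500: Nadia, Lachlan, and Niko each take €127,500.

Elif receives €127,500.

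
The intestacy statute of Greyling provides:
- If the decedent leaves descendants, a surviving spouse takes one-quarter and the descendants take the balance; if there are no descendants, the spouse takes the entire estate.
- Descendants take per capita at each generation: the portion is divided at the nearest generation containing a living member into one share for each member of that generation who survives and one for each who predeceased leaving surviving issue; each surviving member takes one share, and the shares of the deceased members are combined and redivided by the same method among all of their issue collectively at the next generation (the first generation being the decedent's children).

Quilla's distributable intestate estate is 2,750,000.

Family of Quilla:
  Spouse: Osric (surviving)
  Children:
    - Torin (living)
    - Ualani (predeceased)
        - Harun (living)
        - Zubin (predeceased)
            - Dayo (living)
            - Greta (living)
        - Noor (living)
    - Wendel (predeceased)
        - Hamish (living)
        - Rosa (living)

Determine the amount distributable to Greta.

Osric takes one-quarter of 2,750,000 = 687,500. The remaining 2,062,500 passes to the descendants.
The descendants' portion (2,062,500) is divided at the children's generation into 3 shares of 687,500. Torin takes 687,500. The 2 shares of the deceased (Ualani and Wendel) are combined into a pool of 1,375,000.
That pool (1,375,000) is divided at the grandchildren's generation into 5 shares of 275,000. Harun, Noor, Hamish, and Rosa each take 275,000. The remaining share for the deceased Zubin (275,000) is carried to the next generation.
That pool (275,000) is divided at the great-grandchildren's generation equally among Dayo and Greta: 137,500 each.

Greta receives 137,500.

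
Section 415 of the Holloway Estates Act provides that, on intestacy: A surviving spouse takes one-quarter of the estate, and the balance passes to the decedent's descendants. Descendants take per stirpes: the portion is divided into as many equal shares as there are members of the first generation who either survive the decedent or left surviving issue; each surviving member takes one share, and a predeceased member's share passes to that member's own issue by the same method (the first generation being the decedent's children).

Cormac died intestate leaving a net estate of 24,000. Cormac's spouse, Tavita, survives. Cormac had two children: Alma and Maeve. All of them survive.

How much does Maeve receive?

Tavita takes one-quarter of 24,000 = 6,000. The remaining 18,000 passes to the descendants.
The descendants' portion (18,000) is divided into 2 shares of 9,000: Alma and Maeve each take 9,000.

Maeve receives 9,000.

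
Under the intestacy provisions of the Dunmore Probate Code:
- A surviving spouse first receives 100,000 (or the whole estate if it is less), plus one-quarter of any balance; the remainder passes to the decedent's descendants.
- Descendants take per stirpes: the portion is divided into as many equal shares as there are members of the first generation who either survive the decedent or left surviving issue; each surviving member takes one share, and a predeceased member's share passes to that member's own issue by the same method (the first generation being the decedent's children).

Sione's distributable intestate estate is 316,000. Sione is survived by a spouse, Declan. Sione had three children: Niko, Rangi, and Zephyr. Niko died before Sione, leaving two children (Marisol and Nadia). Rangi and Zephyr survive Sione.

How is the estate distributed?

Declan first takes 100,000, leaving a balance of 216,000. Declan then takes one-quarter of the balance (54,000), for a total of 154,000. The remaining 162,000 passes to the descendants.
The descendants' portion (162,000) is divided into 3 shares of 54,000: Rangi and Zephyr each take 54,000; Niko's 54,000 share passes to Niko's issue.
Niko's share (54,000) is divided into 2 shares of 27,000: Marisol and Nadia each take 27,000.

Declan: 154,000; Marisol: 27,000; Nadia: 27,000; Rangi: 54,000; Zephyr: 54,000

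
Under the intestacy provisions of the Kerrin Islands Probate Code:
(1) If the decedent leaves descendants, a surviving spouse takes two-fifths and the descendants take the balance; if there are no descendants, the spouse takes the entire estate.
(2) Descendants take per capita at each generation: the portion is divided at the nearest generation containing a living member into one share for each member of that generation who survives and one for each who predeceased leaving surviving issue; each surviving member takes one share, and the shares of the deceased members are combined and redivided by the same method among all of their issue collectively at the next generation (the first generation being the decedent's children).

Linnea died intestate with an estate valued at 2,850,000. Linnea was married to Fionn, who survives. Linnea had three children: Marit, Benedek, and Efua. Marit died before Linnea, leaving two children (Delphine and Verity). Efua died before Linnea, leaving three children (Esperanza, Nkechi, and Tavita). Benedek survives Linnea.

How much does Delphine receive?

Delphine receives 228,000.

Fionn takes two-fifths of 2,850,000 = 1,140,000. The remaining 1,710,000 passes to the descendants.
The descendants' portion (1,710,000) is divided at the children's generation into 3 shares of 570,000. Benedek takes 570,000. The 2 shares of the deceased (Marit and Efua) are combined into a pool of 1,140,000.
That pool (1,140,000) is divided at the grandchildren's generation equally among Delphine, Verity, Esperanza, Nkechi, and Tavita: 228,000 each.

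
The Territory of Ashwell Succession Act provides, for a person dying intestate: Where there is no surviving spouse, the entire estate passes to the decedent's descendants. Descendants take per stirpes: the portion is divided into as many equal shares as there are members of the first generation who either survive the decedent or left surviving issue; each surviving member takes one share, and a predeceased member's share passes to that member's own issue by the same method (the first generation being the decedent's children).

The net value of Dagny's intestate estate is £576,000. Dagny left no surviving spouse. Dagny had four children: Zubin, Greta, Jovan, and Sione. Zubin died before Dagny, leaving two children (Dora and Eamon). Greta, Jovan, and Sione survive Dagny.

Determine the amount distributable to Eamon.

The entire £576,000 passes to the descendants.
That amount (£576,000) is divided into 4 shares of £144,000: Greta, Jovan, and Sione each take £144,000; Zubin's £144,000 share passes to Zubin's issue.
Zubin's share (£144,000) is divided into 2 shares of £72,000: Dora and Eamon each take £72,000.

Eamon receives £72,000.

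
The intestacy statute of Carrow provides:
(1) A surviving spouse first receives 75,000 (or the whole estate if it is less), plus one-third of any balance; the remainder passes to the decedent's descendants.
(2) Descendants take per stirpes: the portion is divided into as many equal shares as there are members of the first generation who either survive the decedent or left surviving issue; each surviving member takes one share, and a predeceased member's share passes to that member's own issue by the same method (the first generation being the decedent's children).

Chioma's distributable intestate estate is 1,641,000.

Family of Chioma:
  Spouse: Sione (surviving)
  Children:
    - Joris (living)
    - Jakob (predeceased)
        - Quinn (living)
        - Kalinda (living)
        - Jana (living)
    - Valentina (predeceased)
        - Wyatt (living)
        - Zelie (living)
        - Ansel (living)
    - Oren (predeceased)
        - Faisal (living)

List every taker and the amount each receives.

Sione: 597,000; Joris: 261,000; Quinn: 87,000; Kalinda: 87,000; Jana: 87,000; Wyatt: 87,000; Zelie: 87,000; Ansel: 87,000; Faisal: 261,000

Sione first takes 75,000, leaving a balance of 1,566,000. Sione then takes one-third of the balance (522,000), for a total of 597,000. The remaining 1,044,000 passes to the descendants.
The descendants' portion (1,044,000) is divided into 4 shares of 261,000: Joris takes 261,000; Jakob's 261,000 share passes to Jakob's issue; Valentina's 261,000 share passes to Valentina's issue; Oren's 261,000 share passes to Oren's issue.
Jakob's share (261,000) is divided into 3 shares of 87,000: Quinn, Kalinda, and Jana each take 87,000.
Valentina's share (261,000) is divided into 3 shares of 87,000: Wyatt, Zelie, and Ansel each take 87,000.
Oren's share (261,000) passes entirely to Faisal.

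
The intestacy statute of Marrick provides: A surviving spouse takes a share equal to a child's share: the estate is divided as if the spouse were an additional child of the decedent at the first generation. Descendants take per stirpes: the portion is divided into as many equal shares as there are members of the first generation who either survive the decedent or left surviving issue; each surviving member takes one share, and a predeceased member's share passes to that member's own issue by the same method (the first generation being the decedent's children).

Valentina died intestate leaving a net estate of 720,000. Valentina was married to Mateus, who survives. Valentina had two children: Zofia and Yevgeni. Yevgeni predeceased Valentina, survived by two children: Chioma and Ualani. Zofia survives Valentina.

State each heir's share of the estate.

The spouse counts as an additional share at the children's level, so there are 3 primary shares of 240,000. Mateus takes one such share (240,000).
The children's combined portion (480,000) is divided into 2 shares of 240,000: Zofia takes 240,000; Yevgeni's 240,000 share passes to Yevgeni's issue.
Yevgeni's share (240,000) is divided into 2 shares of 120,000: Chioma and Ualani each take 120,000.

Mateus: 240,000; Zofia: 240,000; Chioma: 120,000; Ualani: 120,000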